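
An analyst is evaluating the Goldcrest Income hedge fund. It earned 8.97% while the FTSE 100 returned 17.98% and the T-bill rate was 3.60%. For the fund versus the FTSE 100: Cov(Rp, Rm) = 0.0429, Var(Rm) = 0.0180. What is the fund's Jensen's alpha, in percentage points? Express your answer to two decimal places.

β = Cov / Var = 0.0429 / 0.0180 = 2.3833
E[R] = Rf + β(Rm − Rf) = 3.60% + 2.3833 × (17.98% − 3.60%) = 37.8719%
α = Rp − E[R] = 8.97% − 37.8719% = -28.9019

-28.90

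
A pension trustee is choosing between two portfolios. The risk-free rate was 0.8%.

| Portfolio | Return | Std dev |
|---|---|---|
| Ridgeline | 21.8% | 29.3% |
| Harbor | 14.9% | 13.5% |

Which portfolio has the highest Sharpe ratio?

Harbor

Ridgeline: Sharpe ratio = (21.8% − 0.8%) / 29.3% = 0.717
Harbor: Sharpe ratio = (14.9% − 0.8%) / 13.5% = 1.044
Highest: Harbor (1.044).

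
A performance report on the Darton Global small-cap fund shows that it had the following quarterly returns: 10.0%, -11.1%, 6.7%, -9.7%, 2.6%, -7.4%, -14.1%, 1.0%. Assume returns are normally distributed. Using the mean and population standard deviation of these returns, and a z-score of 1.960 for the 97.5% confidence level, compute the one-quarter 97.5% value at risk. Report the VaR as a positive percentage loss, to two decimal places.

19.19

r̄ = (10 − 11.1 + 6.7 − 9.7 + 2.6 − 7.4 − 14.1 + 1) / 8 = -2.7500%
Σ(r − r̄)² = (10 − (-2.7500))² + (-11.1 − (-2.7500))² + (6.7 − (-2.7500))² + … = 563.0200
σ = √[563.0200 / 8] = 8.3891%
VaR = −(r̄ − z·σ) = −(-2.7500 − 1.960 × 8.3891) = −(-19.1926) = 19.1926%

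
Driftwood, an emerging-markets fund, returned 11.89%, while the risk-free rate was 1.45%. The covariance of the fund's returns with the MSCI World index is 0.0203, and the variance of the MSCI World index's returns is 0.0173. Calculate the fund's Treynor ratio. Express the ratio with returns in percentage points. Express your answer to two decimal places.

β = Cov / Var = 0.0203 / 0.0173 = 1.1734
Treynor = (Rp − Rf) / β = (11.89% − 1.45%) / 1.1734 = 10.44 / 1.1734 = 8.8972

8.90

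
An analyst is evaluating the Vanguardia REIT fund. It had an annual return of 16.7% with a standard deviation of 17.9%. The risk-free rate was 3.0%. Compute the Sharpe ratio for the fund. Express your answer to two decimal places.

0.77

Sharpe = (Rp − Rf) / σp = (16.7% − 3.0%) / 17.9% = 13.70% / 17.9% = 0.7654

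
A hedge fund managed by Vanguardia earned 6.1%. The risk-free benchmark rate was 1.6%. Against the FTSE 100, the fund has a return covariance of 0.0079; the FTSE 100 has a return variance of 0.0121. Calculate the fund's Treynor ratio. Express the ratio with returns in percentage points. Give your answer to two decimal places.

6.89

β = Cov / Var = 0.0079 / 0.0121 = 0.6529
Treynor = (Rp − Rf) / β = (6.1% − 1.6%) / 0.6529 = 4.50 / 0.6529 = 6.8923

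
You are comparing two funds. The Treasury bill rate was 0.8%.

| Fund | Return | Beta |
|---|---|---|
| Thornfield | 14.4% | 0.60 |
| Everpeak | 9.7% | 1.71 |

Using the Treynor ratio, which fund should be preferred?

Thornfield

Thornfield: Treynor = (14.4% − 0.8%) / 0.60 = 22.667
Everpeak: Treynor = (9.7% − 0.8%) / 1.71 = 5.205
Highest: Thornfield (22.667).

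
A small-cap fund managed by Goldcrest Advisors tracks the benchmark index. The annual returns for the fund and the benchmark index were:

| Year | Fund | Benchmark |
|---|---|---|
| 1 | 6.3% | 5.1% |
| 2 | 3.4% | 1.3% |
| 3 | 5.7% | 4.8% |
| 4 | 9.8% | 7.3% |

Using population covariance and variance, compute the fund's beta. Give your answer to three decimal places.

1.023

r̄p = 6.3000%,  r̄m = 4.6250%
Cov = Σ(rp − r̄p)(rm − r̄m) / 4 = 4.7250
Var(rm) = Σ(rm − r̄m)² / 4 = 4.6169
β = Cov / Var = 4.7250 / 4.6169 = 1.0234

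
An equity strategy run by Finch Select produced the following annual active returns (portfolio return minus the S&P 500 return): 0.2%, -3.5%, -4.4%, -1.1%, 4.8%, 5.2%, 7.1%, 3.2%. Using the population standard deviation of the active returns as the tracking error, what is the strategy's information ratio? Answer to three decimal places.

0.361

Mean return r̄ = 11.50 / 8 = 1.4375%
Σ(r − r̄)² = 127.0588; population σ = √(127.0588/8) = 3.9853%
IR = r̄ / tracking error = 1.4375 / 3.9853 = 0.3607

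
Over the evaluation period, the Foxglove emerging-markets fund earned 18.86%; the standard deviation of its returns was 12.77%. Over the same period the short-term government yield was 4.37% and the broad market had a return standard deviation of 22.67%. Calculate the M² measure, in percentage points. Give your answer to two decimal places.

Sharpe = (Rp − Rf) / σp = (18.86% − 4.37%) / 12.77% = 1.1347
M² = Rf + Sharpe × σm = 4.37% + 1.1347 × 22.67% = 30.0936%

30.09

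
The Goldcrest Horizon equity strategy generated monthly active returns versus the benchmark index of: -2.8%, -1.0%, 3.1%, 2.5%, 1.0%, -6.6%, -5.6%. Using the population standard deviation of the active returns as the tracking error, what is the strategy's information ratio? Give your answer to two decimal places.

-0.38

r̄ = (-2.8 − 1 + 3.1 + 2.5 + 1 − 6.6 − 5.6) / 7 = -1.3429%
Σ(r − r̄)² = (-2.8 − (-1.3429))² + (-1 − (-1.3429))² + … = 87.9971
σ = √[87.9971 / 7] = 3.5456%
IR = r̄ / tracking error = -1.3429 / 3.5456 = -0.3788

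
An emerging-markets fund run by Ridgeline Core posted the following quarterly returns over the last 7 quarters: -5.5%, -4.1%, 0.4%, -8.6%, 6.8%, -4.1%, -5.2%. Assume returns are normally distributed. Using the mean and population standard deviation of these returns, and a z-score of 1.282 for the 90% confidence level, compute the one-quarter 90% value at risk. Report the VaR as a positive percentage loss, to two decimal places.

8.88

r̄ = (-5.5 − 4.1 + 0.4 − 8.6 + 6.8 − 4.1 − 5.2) / 7 = -2.9000%
Σ(r − r̄)² = (-5.5 − (-2.9000))² + (-4.1 − (-2.9000))² + … = 152.4000
σ = √[152.4000 / 7] = 4.6660%
VaR = −(r̄ − z·σ) = −(-2.9000 − 1.282 × 4.6660) = −(-8.8818) = 8.8818%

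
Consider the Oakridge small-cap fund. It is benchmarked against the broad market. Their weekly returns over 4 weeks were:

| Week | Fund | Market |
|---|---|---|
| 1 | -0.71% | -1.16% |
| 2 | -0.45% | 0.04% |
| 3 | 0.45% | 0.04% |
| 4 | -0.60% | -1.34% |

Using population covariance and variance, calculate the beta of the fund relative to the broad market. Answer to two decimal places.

0.50

r̄p = -0.3275%,  r̄m = -0.6050%
Cov = Σ(rp − r̄p)(rm − r̄m) / 4 = 0.2088
Var(rm) = Σ(rm − r̄m)² / 4 = 0.4201
β = Cov / Var = 0.2088 / 0.4201 = 0.4970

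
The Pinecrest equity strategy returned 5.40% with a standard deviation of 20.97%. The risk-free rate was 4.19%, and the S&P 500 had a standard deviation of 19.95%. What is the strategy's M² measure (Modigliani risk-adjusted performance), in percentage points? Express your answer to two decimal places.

5.34

Sharpe = (Rp − Rf) / σp = (5.40% − 4.19%) / 20.97% = 0.0577
M² = Rf + Sharpe × σm = 4.19% + 0.0577 × 19.95% = 5.3411%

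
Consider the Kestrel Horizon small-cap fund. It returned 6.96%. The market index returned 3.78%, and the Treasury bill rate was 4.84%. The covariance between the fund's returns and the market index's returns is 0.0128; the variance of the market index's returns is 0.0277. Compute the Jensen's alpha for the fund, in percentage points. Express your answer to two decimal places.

2.61

β = Cov / Var = 0.0128 / 0.0277 = 0.4621
E[R] = Rf + β(Rm − Rf) = 4.84% + 0.4621 × (3.78% − 4.84%) = 4.3502%
α = Rp − E[R] = 6.96% − 4.3502% = 2.6098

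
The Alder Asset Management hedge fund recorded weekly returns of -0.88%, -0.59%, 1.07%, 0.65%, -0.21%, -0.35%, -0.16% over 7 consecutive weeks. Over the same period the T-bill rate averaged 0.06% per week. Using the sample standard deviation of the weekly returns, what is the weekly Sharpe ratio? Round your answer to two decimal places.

-0.18

r̄ = (-0.88 − 0.59 + 1.07 + 0.65 − 0.21 − 0.35 − 0.16) / 7 = -0.0671%
Σ(r − r̄)² = 2.8505; sample σ = √(2.8505/6) = 0.6893%
Sharpe = (r̄ − rf) / σ = (-0.0671 − 0.06) / 0.6893 = -0.1271 / 0.6893 = -0.1844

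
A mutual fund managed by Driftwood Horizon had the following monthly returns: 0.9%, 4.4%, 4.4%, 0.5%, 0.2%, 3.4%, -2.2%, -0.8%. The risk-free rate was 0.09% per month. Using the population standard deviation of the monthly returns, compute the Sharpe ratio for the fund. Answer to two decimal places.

0.55

r̄ = (0.9 + 4.4 + 4.4 + 0.5 + 0.2 + 3.4 − 2.2 − 0.8) / 8 = 1.3500%
Σ(r − r̄)² = 42.2800; population σ = √(42.2800/8) = 2.2989%
Sharpe = (r̄ − rf) / σ = (1.3500 − 0.09) / 2.2989 = 1.2600 / 2.2989 = 0.5481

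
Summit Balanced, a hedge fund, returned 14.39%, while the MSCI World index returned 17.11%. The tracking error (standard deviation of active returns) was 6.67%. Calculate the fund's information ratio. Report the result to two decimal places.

IR = (Rp − Rb) / TE = (14.39% − 17.11%) / 6.67% = -2.72% / 6.67% = -0.4078

-0.41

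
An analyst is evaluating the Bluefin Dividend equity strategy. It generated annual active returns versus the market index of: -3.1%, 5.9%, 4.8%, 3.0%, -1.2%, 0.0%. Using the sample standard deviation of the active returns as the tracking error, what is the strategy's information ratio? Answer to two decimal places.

0.44

Mean return μ = 9.40 / 6 = 1.5667%
Σ(r − μ)² = 63.1733; sample σ = √(63.1733/5) = 3.5545%
IR = μ / tracking error = 1.5667 / 3.5545 = 0.4408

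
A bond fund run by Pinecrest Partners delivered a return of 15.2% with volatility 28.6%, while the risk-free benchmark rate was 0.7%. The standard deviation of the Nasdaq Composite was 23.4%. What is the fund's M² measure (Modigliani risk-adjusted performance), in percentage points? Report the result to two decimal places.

Sharpe = (Rp − Rf) / σp = (15.2% − 0.7%) / 28.6% = 0.5070
M² = Rf + Sharpe × σm = 0.7% + 0.5070 × 23.4% = 12.5638%

12.56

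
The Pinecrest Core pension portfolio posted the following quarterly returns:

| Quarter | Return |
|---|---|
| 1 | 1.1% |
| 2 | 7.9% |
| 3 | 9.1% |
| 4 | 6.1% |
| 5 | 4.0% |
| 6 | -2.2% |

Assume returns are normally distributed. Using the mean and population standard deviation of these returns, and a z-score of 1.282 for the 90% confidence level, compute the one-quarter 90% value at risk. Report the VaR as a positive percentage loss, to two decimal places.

0.68

r̄ = (1.1 + 7.9 + 9.1 + 6.1 + 4 − 2.2) / 6 = 26.00 / 6 = 4.3333%
Population std dev = √[91.8133 / 6] = 3.9118%
VaR = −(r̄ − z·σ) = −(4.3333 − 1.282 × 3.9118) = −(-0.6816) = 0.6816%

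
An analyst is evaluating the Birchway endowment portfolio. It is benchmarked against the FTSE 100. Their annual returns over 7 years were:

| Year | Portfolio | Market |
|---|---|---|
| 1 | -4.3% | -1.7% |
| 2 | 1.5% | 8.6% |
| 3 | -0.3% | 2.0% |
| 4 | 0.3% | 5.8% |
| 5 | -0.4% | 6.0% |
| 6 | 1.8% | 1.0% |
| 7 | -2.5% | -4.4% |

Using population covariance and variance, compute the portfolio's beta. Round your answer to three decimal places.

r̄p = -0.5571%,  r̄m = 2.4714%
Cov = Σ(rp − r̄p)(rm − r̄m) / 7 = 5.9127
Var(rm) = Σ(rm − r̄m)² / 7 = 18.2992
β = Cov / Var = 5.9127 / 18.2992 = 0.3231

0.323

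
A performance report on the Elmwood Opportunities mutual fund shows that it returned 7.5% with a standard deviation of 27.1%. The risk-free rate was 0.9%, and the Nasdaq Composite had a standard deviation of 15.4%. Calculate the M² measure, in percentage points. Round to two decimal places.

4.65

Sharpe = (Rp − Rf) / σp = (7.5% − 0.9%) / 27.1% = 0.2435
M² = Rf + Sharpe × σm = 0.9% + 0.2435 × 15.4% = 4.6499%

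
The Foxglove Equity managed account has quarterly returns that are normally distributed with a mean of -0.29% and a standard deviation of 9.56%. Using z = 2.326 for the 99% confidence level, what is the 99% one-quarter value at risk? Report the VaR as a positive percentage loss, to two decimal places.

VaR (as % loss) = −(μ − z·σ) = −(-0.29% − 2.326 × 9.56%) = −(-22.52656%) = 22.52656%

22.53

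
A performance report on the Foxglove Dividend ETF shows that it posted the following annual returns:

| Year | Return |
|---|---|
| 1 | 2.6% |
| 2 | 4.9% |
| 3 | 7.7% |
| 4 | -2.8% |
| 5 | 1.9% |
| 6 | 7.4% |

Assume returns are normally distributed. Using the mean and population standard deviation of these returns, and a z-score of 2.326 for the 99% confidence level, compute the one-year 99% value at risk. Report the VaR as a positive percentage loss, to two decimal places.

4.76

r̄ = (2.6 + 4.9 + 7.7 − 2.8 + 1.9 + 7.4) / 6 = 21.70 / 6 = 3.6167%
Population σ = √[Σ(r − r̄)² / 6] = √[77.7883 / 6] = √12.9647 = 3.6007%
VaR = −(r̄ − z·σ) = −(3.6167 − 2.326 × 3.6007) = −(-4.7585) = 4.7585%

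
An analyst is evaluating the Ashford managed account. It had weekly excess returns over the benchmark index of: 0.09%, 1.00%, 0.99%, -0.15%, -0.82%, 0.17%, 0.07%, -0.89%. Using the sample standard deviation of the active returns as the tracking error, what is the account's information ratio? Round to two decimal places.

r̄ = (0.09 + 1 + 0.99 − 0.15 − 0.82 + 0.17 + 0.07 − 0.89) / 8 = 0.0575%
Σ(r − r̄)² = 3.4826; sample σ = √(3.4826/7) = 0.7053%
IR = r̄ / tracking error = 0.0575 / 0.7053 = 0.0815

0.08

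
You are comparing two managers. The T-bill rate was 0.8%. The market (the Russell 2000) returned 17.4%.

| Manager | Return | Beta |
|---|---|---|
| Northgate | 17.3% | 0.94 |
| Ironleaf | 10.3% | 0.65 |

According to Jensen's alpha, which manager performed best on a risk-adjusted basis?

Northgate

Northgate: α = 17.3% − [0.8% + 0.94 × (17.4% − 0.8%)] = 0.896
Ironleaf: α = 10.3% − [0.8% + 0.65 × (17.4% − 0.8%)] = -1.290
Highest: Northgate (0.896).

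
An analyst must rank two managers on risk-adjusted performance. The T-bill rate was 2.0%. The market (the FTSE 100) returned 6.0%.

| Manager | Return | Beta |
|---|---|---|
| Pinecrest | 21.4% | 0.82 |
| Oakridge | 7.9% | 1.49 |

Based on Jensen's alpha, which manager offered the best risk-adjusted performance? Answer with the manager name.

Pinecrest: α = 21.4% − [2.0% + 0.82 × (6.0% − 2.0%)] = 16.120
Oakridge: α = 7.9% − [2.0% + 1.49 × (6.0% − 2.0%)] = -0.060
Highest: Pinecrest (16.120).

Pinecrest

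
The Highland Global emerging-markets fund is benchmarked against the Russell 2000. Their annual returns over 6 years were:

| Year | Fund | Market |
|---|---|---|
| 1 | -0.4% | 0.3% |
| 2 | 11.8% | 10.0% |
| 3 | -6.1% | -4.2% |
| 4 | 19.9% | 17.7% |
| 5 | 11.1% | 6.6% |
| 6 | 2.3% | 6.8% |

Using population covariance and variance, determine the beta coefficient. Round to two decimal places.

r̄p = 6.4333%,  r̄m = 6.2000%
Cov = Σ(rp − r̄p)(rm − r̄m) / 6 = 57.5517
Var(rm) = Σ(rm − r̄m)² / 6 = 48.3633
β = Cov / Var = 57.5517 / 48.3633 = 1.1900

1.19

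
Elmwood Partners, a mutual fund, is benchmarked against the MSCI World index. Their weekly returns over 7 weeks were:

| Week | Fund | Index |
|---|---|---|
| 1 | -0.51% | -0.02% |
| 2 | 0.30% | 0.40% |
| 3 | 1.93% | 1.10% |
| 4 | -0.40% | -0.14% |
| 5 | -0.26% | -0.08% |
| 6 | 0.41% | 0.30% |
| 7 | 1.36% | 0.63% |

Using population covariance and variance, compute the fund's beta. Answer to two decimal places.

r̄p = 0.4043%,  r̄m = 0.3129%
Cov = Σ(rp − r̄p)(rm − r̄m) / 7 = 0.3463
Var(rm) = Σ(rm − r̄m)² / 7 = 0.1712
β = Cov / Var = 0.3463 / 0.1712 = 2.0228

2.02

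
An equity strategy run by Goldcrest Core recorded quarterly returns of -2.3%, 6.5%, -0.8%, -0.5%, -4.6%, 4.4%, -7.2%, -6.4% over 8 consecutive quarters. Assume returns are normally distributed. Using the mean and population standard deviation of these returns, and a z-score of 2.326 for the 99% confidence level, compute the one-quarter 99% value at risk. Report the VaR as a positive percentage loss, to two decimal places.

r̄ = (-2.3 + 6.5 − 0.8 − 0.5 − 4.6 + 4.4 − 7.2 − 6.4) / 8 = -10.90 / 8 = -1.3625%
Population std dev = √[166.8988 / 8] = 4.5675%
VaR = −(r̄ − z·σ) = −(-1.3625 − 2.326 × 4.5675) = −(-11.9865) = 11.9865%

11.99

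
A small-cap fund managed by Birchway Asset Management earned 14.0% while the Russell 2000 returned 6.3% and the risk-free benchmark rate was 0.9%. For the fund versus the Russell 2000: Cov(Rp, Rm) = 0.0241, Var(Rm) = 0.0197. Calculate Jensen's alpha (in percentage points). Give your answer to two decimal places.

β = Cov / Var = 0.0241 / 0.0197 = 1.2234
E[R] = Rf + β(Rm − Rf) = 0.9% + 1.2234 × (6.3% − 0.9%) = 7.5064%
α = Rp − E[R] = 14.0% − 7.5064% = 6.4936

6.49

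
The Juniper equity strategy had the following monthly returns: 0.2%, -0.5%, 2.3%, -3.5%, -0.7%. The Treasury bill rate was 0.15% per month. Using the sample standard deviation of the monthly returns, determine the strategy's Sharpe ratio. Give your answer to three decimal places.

r̄ = (0.2 − 0.5 + 2.3 − 3.5 − 0.7) / 5 = -2.20 / 5 = -0.4400%
Sample σ = √[Σ(r − r̄)² / 4] = √[17.3520 / 4] = √4.3380 = 2.0828%
Sharpe = (r̄ − rf) / σ = (-0.4400 − 0.15) / 2.0828 = -0.5900 / 2.0828 = -0.2833

-0.283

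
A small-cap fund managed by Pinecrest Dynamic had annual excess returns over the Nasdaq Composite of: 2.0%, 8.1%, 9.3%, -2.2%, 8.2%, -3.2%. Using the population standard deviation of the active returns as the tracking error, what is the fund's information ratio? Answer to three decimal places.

0.725

r̄ = (2 + 8.1 + 9.3 − 2.2 + 8.2 − 3.2) / 6 = 3.7000%
Σ(r − r̄)² = 156.2800; population σ = √(156.2800/6) = 5.1036%
IR = r̄ / tracking error = 3.7000 / 5.1036 = 0.7250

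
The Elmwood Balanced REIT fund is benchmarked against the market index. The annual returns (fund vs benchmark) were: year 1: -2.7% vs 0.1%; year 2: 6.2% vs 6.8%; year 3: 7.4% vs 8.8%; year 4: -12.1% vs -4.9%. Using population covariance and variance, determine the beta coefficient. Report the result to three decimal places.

1.430

r̄p = -0.3000%,  r̄m = 2.7000%
Cov = Σ(rp − r̄p)(rm − r̄m) / 4 = 42.3850
Var(rm) = Σ(rm − r̄m)² / 4 = 29.6350
β = Cov / Var = 42.3850 / 29.6350 = 1.4302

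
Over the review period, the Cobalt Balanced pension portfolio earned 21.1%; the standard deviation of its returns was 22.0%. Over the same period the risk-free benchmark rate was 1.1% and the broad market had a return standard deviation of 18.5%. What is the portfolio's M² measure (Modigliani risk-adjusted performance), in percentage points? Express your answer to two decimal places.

Sharpe = (Rp − Rf) / σp = (21.1% − 1.1%) / 22.0% = 0.9091
M² = Rf + Sharpe × σm = 1.1% + 0.9091 × 18.5% = 17.9184%

17.92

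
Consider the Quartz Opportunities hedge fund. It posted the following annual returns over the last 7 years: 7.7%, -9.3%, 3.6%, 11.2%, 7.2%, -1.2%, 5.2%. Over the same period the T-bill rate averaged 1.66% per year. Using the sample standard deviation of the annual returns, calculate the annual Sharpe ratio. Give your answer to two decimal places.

μ = (7.7 − 9.3 + 3.6 + 11.2 + 7.2 − 1.2 + 5.2) / 7 = 3.4857%
Sample σ = √[Σ(r − μ)² / 6] = √[279.4486 / 6] = √46.5748 = 6.8246%
Sharpe = (μ − rf) / σ = (3.4857 − 1.66) / 6.8246 = 1.8257 / 6.8246 = 0.2675

0.27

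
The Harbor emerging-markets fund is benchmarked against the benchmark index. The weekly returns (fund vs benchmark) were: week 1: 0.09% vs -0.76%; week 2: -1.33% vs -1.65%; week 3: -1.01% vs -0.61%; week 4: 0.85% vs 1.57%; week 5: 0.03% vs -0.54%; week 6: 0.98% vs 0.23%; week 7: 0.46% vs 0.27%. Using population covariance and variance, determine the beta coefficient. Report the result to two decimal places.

0.71

r̄p = 0.0100%,  r̄m = -0.2129%
Cov = Σ(rp − r̄p)(rm − r̄m) / 7 = 0.6321
Var(rm) = Σ(rm − r̄m)² / 7 = 0.8910
β = Cov / Var = 0.6321 / 0.8910 = 0.7094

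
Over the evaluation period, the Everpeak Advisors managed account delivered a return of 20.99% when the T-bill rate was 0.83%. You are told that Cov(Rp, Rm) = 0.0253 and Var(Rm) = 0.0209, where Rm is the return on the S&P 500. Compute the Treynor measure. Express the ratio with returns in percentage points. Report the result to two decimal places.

β = Cov / Var = 0.0253 / 0.0209 = 1.2105
Treynor = (Rp − Rf) / β = (20.99% − 0.83%) / 1.2105 = 20.16 / 1.2105 = 16.6543

16.65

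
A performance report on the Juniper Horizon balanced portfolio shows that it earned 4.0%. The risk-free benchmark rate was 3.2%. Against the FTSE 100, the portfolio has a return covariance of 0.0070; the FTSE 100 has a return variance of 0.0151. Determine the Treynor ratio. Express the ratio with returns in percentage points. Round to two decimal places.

β = Cov / Var = 0.0070 / 0.0151 = 0.4636
Treynor = (Rp − Rf) / β = (4.0% − 3.2%) / 0.4636 = 0.80 / 0.4636 = 1.7256

1.73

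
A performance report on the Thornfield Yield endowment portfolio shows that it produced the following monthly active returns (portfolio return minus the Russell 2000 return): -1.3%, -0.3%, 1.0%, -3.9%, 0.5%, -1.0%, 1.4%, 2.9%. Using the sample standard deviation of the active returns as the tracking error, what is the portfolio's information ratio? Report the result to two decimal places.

-0.04

μ = (-1.3 − 0.3 + 1 − 3.9 + 0.5 − 1 + 1.4 + 2.9) / 8 = -0.70 / 8 = -0.0875%
Σ(r − μ)² = 29.5488; sample σ = √(29.5488/7) = 2.0546%
IR = μ / tracking error = -0.0875 / 2.0546 = -0.0426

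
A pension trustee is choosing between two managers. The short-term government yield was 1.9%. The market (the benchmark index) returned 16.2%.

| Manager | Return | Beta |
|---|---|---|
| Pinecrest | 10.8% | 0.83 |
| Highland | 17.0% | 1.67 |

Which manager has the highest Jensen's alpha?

Pinecrest

Pinecrest: α = 10.8% − [1.9% + 0.83 × (16.2% − 1.9%)] = -2.969
Highland: α = 17.0% − [1.9% + 1.67 × (16.2% − 1.9%)] = -8.781
Highest: Pinecrest (-2.969).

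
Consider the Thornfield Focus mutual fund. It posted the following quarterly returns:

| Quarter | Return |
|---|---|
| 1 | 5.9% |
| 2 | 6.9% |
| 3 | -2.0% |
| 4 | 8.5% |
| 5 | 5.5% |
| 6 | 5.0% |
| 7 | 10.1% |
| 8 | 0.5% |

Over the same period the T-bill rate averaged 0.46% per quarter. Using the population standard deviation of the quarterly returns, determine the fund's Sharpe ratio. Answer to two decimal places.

1.23

r̄ = (5.9 + 6.9 − 2 + 8.5 + 5.5 + 5 + 10.1 + 0.5) / 8 = 5.0500%
Population std dev = √[112.1600 / 8] = 3.7443%
Sharpe = (r̄ − rf) / σ = (5.0500 − 0.46) / 3.7443 = 4.5900 / 3.7443 = 1.2259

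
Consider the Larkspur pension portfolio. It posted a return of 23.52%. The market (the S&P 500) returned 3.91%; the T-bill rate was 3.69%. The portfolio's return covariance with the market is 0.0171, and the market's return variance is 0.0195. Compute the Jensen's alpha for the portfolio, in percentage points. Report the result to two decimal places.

19.64

β = Cov / Var = 0.0171 / 0.0195 = 0.8769
E[R] = Rf + β(Rm − Rf) = 3.69% + 0.8769 × (3.91% − 3.69%) = 3.8829%
α = Rp − E[R] = 23.52% − 3.8829% = 19.6371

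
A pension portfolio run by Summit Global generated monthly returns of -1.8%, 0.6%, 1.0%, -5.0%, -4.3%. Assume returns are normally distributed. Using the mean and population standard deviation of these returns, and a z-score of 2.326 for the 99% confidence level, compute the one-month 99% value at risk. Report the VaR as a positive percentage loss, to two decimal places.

7.60

r̄ = (-1.8 + 0.6 + 1 − 5 − 4.3) / 5 = -1.9000%
Σ(r − r̄)² = 30.0400; population σ = √(30.0400/5) = 2.4511%
VaR = −(r̄ − z·σ) = −(-1.9000 − 2.326 × 2.4511) = −(-7.6013) = 7.6013%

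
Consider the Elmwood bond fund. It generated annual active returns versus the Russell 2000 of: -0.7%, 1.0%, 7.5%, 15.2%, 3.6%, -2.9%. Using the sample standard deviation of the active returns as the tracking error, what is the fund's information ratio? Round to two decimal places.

0.60

Mean return μ = 23.70 / 6 = 3.9500%
Σ(r − μ)² = (-0.7 − 3.9500)² + (1 − 3.9500)² + (7.5 − 3.9500)² + … = 216.5350
sample σ = √(216.5350 / 5) = √43.3070 = 6.5808%
IR = μ / tracking error = 3.9500 / 6.5808 = 0.6002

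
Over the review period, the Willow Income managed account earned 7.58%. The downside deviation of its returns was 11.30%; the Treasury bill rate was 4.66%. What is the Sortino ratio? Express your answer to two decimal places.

0.26

Sortino = (Rp − Rf) / σd = (7.58% − 4.66%) / 11.30% = 2.92% / 11.30% = 0.2584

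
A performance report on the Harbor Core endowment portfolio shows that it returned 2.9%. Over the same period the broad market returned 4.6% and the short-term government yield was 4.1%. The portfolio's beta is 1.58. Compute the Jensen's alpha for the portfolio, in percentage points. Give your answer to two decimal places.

CAPM expected return = Rf + β(Rm − Rf) = 4.1% + 1.58 × (4.6% − 4.1%) = 4.1 + 1.58 × 0.50 = 4.8900%
Jensen's α = Rp − E[R] = 2.9% − 4.8900% = -1.9900

-1.99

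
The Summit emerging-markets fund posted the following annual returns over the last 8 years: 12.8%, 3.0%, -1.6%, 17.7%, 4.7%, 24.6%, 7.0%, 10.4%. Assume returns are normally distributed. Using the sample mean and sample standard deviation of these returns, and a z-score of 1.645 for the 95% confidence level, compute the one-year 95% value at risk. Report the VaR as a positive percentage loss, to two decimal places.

Mean return r̄ = 78.60 / 8 = 9.8250%
Σ(r − r̄)² = 500.8550; sample σ = √(500.8550/7) = 8.4588%
VaR = −(r̄ − z·σ) = −(9.8250 − 1.645 × 8.4588) = −(-4.0897) = 4.0897%

4.09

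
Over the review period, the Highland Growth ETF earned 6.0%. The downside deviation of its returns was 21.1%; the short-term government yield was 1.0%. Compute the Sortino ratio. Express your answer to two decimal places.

0.24

Sortino = (Rp − Rf) / σd = (6.0% − 1.0%) / 21.1% = 5.00% / 21.1% = 0.2370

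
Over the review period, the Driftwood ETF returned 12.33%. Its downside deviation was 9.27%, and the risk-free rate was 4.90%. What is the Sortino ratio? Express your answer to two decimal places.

Sortino = (Rp − Rf) / σd = (12.33% − 4.90%) / 9.27% = 7.43% / 9.27% = 0.8015

0.80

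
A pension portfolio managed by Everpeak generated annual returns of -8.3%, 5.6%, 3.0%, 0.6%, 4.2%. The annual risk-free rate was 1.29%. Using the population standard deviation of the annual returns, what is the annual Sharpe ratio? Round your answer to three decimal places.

-0.055

Mean return r̄ = 5.10 / 5 = 1.0200%
Population std dev = √[122.0480 / 5] = 4.9406%
Sharpe = (r̄ − rf) / σ = (1.0200 − 1.29) / 4.9406 = -0.2700 / 4.9406 = -0.0546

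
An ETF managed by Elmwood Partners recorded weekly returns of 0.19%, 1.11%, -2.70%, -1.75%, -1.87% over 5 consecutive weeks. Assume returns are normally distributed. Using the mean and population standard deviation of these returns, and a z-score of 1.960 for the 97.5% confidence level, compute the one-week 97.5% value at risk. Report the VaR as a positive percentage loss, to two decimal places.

3.79

r̄ = (0.19 + 1.11 − 2.7 − 1.75 − 1.87) / 5 = -1.0040%
Population σ = √[Σ(r − r̄)² / 5] = √[10.0775 / 5] = √2.0155 = 1.4197%
VaR = −(r̄ − z·σ) = −(-1.0040 − 1.960 × 1.4197) = −(-3.7866) = 3.7866%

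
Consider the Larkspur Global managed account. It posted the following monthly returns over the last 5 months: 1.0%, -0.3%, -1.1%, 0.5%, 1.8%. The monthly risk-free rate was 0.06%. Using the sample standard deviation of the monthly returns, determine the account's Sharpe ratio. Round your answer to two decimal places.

0.28

Mean return μ = 1.90 / 5 = 0.3800%
Σ(r − μ)² = 5.0680; sample σ = √(5.0680/4) = 1.1256%
Sharpe = (μ − rf) / σ = (0.3800 − 0.06) / 1.1256 = 0.3200 / 1.1256 = 0.2843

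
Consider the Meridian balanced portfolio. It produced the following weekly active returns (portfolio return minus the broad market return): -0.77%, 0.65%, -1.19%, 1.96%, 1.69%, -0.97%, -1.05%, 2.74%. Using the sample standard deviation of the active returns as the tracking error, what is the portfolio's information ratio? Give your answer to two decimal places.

r̄ = (-0.77 + 0.65 − 1.19 + 1.96 + 1.69 − 0.97 − 1.05 + 2.74) / 8 = 3.060 / 8 = 0.3825%
Σ(r − r̄)² = (-0.77 − 0.3825)² + (0.65 − 0.3825)² + … = 17.5098
sample σ = √(17.5098 / 7) = √2.5014 = 1.5816%
IR = r̄ / tracking error = 0.3825 / 1.5816 = 0.2418

0.24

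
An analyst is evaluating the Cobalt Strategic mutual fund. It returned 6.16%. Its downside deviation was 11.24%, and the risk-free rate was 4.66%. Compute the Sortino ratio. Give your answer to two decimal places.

Sortino = (Rp − Rf) / σd = (6.16% − 4.66%) / 11.24% = 1.50% / 11.24% = 0.1335

0.13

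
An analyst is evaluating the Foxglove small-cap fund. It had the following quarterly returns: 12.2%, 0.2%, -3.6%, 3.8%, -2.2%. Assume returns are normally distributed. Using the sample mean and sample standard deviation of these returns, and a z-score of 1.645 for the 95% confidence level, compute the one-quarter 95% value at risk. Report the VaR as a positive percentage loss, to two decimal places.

8.31

r̄ = (12.2 + 0.2 − 3.6 + 3.8 − 2.2) / 5 = 2.0800%
Sample σ = √[Σ(r − r̄)² / 4] = √[159.4880 / 4] = √39.8720 = 6.3144%
VaR = −(r̄ − z·σ) = −(2.0800 − 1.645 × 6.3144) = −(-8.3072) = 8.3072%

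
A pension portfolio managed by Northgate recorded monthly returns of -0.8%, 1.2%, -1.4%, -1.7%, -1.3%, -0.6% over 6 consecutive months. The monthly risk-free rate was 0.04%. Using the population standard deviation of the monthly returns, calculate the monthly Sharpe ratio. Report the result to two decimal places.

-0.85

Mean return r̄ = -4.60 / 6 = -0.7667%
Population std dev = √[5.4533 / 6] = 0.9534%
Sharpe = (r̄ − rf) / σ = (-0.7667 − 0.04) / 0.9534 = -0.8067 / 0.9534 = -0.8461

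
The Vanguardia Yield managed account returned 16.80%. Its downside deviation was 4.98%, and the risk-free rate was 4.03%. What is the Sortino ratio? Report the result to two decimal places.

2.56

Sortino = (Rp − Rf) / σd = (16.80% − 4.03%) / 4.98% = 12.77% / 4.98% = 2.5643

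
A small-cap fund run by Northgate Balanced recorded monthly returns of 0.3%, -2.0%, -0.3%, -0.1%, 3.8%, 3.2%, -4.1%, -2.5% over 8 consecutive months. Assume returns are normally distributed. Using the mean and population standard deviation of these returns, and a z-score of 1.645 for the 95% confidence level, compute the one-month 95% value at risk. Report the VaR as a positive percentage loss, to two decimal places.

μ = (0.3 − 2 − 0.3 − 0.1 + 3.8 + 3.2 − 4.1 − 2.5) / 8 = -1.70 / 8 = -0.2125%
Population std dev = √[51.5688 / 8] = 2.5389%
VaR = −(μ − z·σ) = −(-0.2125 − 1.645 × 2.5389) = −(-4.3890) = 4.3890%

4.39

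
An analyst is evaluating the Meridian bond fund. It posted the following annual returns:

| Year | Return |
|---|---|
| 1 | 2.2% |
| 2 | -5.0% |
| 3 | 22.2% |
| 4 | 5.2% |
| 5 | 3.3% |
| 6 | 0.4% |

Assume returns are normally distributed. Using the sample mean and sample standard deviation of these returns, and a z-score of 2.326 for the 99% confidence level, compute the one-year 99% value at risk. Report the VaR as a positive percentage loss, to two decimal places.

r̄ = (2.2 − 5 + 22.2 + 5.2 + 3.3 + 0.4) / 6 = 28.30 / 6 = 4.7167%
Σ(r − r̄)² = (2.2 − 4.7167)² + (-5 − 4.7167)² + … = 427.2883
sample σ = √(427.2883 / 5) = √85.4577 = 9.2443%
VaR = −(r̄ − z·σ) = −(4.7167 − 2.326 × 9.2443) = −(-16.7855) = 16.7855%

16.79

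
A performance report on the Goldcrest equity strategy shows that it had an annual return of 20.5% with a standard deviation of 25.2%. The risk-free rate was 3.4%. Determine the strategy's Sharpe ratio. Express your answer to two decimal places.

Sharpe = (Rp − Rf) / σp = (20.5% − 3.4%) / 25.2% = 17.10% / 25.2% = 0.6786

0.68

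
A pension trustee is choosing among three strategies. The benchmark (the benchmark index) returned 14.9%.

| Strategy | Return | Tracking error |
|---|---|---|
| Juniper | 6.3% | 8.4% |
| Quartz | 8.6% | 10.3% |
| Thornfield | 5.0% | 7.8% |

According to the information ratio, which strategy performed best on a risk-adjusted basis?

Juniper: IR = (6.3% − 14.9%) / 8.4% = -1.024
Quartz: IR = (8.6% − 14.9%) / 10.3% = -0.612
Thornfield: IR = (5.0% − 14.9%) / 7.8% = -1.269
Highest: Quartz (-0.612).

Quartz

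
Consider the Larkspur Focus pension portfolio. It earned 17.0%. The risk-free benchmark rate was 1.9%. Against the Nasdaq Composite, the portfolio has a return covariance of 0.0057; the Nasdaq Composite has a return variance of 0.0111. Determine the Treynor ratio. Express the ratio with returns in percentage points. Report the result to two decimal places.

29.41

β = Cov / Var = 0.0057 / 0.0111 = 0.5135
Treynor = (Rp − Rf) / β = (17.0% − 1.9%) / 0.5135 = 15.10 / 0.5135 = 29.4060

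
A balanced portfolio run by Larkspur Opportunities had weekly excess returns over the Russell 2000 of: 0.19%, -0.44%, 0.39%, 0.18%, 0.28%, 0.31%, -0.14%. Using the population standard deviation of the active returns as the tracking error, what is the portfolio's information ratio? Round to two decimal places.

0.40

r̄ = (0.19 − 0.44 + 0.39 + 0.18 + 0.28 + 0.31 − 0.14) / 7 = 0.770 / 7 = 0.1100%
Σ(r − r̄)² = (0.19 − 0.1100)² + (-0.44 − 0.1100)² + … = 0.5236
population σ = √(0.5236 / 7) = √0.0748 = 0.2735%
IR = r̄ / tracking error = 0.1100 / 0.2735 = 0.4022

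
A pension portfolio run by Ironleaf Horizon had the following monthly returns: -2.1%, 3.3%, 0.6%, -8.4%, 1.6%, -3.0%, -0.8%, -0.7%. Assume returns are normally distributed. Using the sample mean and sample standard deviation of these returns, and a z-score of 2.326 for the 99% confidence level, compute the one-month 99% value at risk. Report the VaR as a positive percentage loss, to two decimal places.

Mean return r̄ = -9.50 / 8 = -1.1875%
Σ(r − r̄)² = (-2.1 − (-1.1875))² + (3.3 − (-1.1875))² + … = 87.6288
sample σ = √(87.6288 / 7) = √12.5184 = 3.5381%
VaR = −(r̄ − z·σ) = −(-1.1875 − 2.326 × 3.5381) = −(-9.4171) = 9.4171%

9.42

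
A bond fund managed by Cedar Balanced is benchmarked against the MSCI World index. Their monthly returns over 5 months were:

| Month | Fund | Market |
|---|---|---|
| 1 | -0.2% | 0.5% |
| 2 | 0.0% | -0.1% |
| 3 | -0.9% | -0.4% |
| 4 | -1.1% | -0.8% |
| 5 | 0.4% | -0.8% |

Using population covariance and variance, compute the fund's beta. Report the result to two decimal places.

0.21

r̄p = -0.3600%,  r̄m = -0.3200%
Cov = Σ(rp − r̄p)(rm − r̄m) / 5 = 0.0488
Var(rm) = Σ(rm − r̄m)² / 5 = 0.2376
β = Cov / Var = 0.0488 / 0.2376 = 0.2054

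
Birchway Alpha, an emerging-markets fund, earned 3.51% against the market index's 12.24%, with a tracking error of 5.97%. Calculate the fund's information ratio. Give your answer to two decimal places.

-1.46

IR = (Rp − Rb) / TE = (3.51% − 12.24%) / 5.97% = -8.73% / 5.97% = -1.4623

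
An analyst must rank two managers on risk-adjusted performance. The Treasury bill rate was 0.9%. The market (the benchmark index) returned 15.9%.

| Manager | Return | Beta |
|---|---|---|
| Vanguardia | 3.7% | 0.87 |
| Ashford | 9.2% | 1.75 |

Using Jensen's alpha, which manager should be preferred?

Vanguardia: α = 3.7% − [0.9% + 0.87 × (15.9% − 0.9%)] = -10.250
Ashford: α = 9.2% − [0.9% + 1.75 × (15.9% − 0.9%)] = -17.950
Highest: Vanguardia (-10.250).

Vanguardia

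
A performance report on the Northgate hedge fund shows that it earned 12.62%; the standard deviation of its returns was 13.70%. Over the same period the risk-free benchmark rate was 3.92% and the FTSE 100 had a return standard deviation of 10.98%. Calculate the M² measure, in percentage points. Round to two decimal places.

Sharpe = (Rp − Rf) / σp = (12.62% − 3.92%) / 13.70% = 0.6350
M² = Rf + Sharpe × σm = 3.92% + 0.6350 × 10.98% = 10.8923%

10.89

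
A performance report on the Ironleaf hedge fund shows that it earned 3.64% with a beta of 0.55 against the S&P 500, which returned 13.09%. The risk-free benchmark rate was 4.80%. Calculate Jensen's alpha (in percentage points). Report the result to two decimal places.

-5.72

CAPM expected return = Rf + β(Rm − Rf) = 4.80% + 0.55 × (13.09% − 4.80%) = 4.8 + 0.55 × 8.29 = 9.3595%
Jensen's α = Rp − E[R] = 3.64% − 9.3595% = -5.7195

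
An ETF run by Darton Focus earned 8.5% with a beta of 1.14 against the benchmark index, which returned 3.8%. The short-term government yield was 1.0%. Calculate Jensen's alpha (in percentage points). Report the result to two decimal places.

4.31

CAPM expected return = Rf + β(Rm − Rf) = 1.0% + 1.14 × (3.8% − 1.0%) = 1 + 1.14 × 2.80 = 4.1920%
Jensen's α = Rp − E[R] = 8.5% − 4.1920% = 4.3080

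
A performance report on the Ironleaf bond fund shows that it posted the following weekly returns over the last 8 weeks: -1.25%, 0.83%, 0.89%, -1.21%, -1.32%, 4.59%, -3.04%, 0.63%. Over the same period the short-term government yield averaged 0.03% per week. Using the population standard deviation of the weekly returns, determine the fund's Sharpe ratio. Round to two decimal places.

r̄ = (-1.25 + 0.83 + 0.89 − 1.21 − 1.32 + 4.59 − 3.04 + 0.63) / 8 = 0.120 / 8 = 0.0150%
Population σ = √[Σ(r − r̄)² / 8] = √[36.9548 / 8] = √4.6194 = 2.1493%
Sharpe = (r̄ − rf) / σ = (0.0150 − 0.03) / 2.1493 = -0.0150 / 2.1493 = -0.0070

-0.01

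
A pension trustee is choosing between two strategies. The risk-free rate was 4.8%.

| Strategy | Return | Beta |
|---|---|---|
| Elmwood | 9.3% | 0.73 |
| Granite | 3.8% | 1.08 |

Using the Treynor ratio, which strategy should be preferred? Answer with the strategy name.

Elmwood

Elmwood: Treynor = (9.3% − 4.8%) / 0.73 = 6.164
Granite: Treynor = (3.8% − 4.8%) / 1.08 = -0.926
Highest: Elmwood (6.164).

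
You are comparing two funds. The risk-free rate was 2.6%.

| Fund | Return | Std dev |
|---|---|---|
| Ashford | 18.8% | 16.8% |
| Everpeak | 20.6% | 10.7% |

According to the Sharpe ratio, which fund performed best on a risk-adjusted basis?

Everpeak

Ashford: Sharpe ratio = (18.8% − 2.6%) / 16.8% = 0.964
Everpeak: Sharpe ratio = (20.6% − 2.6%) / 10.7% = 1.682
Highest: Everpeak (1.682).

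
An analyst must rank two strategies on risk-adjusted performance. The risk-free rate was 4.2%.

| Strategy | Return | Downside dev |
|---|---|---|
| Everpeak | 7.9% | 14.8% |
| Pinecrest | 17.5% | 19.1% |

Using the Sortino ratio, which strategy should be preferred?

Pinecrest

Everpeak: Sortino ratio = (7.9% − 4.2%) / 14.8% = 0.250
Pinecrest: Sortino ratio = (17.5% − 4.2%) / 19.1% = 0.696
Highest: Pinecrest (0.696).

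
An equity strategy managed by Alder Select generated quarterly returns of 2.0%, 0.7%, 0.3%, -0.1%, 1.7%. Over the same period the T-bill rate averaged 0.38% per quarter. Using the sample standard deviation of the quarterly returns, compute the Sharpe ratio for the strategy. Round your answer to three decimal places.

r̄ = (2 + 0.7 + 0.3 − 0.1 + 1.7) / 5 = 0.9200%
Σ(r − r̄)² = (2 − 0.9200)² + (0.7 − 0.9200)² + (0.3 − 0.9200)² + … = 3.2480
σ = √[3.2480 / 4] = 0.9011%
Sharpe = (r̄ − rf) / σ = (0.9200 − 0.38) / 0.9011 = 0.5400 / 0.9011 = 0.5993

0.599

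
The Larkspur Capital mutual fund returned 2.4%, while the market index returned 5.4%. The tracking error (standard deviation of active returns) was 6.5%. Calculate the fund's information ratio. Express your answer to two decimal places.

-0.46

IR = (Rp − Rb) / TE = (2.4% − 5.4%) / 6.5% = -3.00% / 6.5% = -0.4615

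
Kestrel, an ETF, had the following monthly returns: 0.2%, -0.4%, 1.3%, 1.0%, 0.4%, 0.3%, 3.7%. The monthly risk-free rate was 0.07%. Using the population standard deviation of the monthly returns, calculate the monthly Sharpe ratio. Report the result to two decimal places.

0.69

μ = (0.2 − 0.4 + 1.3 + 1 + 0.4 + 0.3 + 3.7) / 7 = 6.50 / 7 = 0.9286%
Σ(r − μ)² = 10.7943; population σ = √(10.7943/7) = 1.2418%
Sharpe = (μ − rf) / σ = (0.9286 − 0.07) / 1.2418 = 0.8586 / 1.2418 = 0.6914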